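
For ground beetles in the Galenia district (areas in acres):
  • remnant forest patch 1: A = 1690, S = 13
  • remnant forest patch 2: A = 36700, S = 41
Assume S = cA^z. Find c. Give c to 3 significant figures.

z = ln(S₂/S₁) / ln(A₂/A₁) = ln(41/13) / ln(36700/1690) = 1.1486 / 3.0780 = 0.3732
c = S₁ / A₁^z = 13 / 1690^0.3732 = 13 / 16.02 = 0.8117

0.812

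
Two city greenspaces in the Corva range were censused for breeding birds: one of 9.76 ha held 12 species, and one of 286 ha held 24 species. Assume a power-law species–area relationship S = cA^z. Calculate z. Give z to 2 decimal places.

0.21

Taking logs: ln S = ln c + z ln A, so z = (ln S₂ − ln S₁)/(ln A₂ − ln A₁).
z = ln(24/12) / ln(286/9.76) = ln(2) / ln(29.3) = 0.6931 / 3.3777 = 0.2052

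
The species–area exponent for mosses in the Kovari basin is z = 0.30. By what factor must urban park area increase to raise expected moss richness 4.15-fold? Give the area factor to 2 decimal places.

114.86

(A₂/A₁)^0.3 = 4.15, so A₂/A₁ = 4.15^(1/0.3) = 4.15^3.333
ln(A₂/A₁) = ln 4.15 / 0.3 = 1.4231 / 0.3 = 4.7437
A₂/A₁ = e^4.7437 ≈ 114.9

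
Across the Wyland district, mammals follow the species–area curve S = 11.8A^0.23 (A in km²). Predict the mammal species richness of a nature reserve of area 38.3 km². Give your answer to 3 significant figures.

27.3

S = 11.8 × 38.3^0.23
ln S = ln 11.8 + 0.23 × ln 38.3 = 2.4681 + 0.23 × 3.6454 = 3.3066
S = e^3.3066 ≈ 27.29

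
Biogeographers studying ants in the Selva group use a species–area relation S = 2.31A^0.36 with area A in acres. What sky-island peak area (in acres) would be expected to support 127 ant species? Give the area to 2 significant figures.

68000 acres

127 = 2.31 × A^0.36  ⇒  A^0.36 = 127/2.31 = 54.98
ln A = ln(54.98) / 0.36 = 4.0069 / 0.36 = 11.1304
A = e^11.1304 ≈ 68213 acres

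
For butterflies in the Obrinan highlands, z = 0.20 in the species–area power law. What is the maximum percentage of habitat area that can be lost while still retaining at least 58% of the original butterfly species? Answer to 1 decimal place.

Need (A_new/A_old)^0.2 = 0.58, so A_new/A_old = 0.58^(1/0.2) = 0.58^5
ln(A_new/A_old) = ln 0.58 / 0.2 = -0.5447 / 0.2 = -2.7236
A_new/A_old = e^-2.7236 ≈ 0.06564
Fraction that can be lost = 1 − 0.06564 = 0.9344

93.4%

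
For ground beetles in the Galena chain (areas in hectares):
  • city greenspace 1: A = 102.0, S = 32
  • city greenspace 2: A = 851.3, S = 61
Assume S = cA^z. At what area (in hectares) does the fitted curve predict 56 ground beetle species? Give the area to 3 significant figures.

643 hectares

z = ln(61/32) / ln(851.3/102) = 0.6451 / 2.1218 = 0.3041
c = 32 / 102^0.3041 = 32 / 4.081 = 7.842
A = (56/7.842)^(1/0.3041) ⇒ ln A = ln(7.141)/0.3041 = 6.4655
A = e^6.4655 ≈ 642.6 hectares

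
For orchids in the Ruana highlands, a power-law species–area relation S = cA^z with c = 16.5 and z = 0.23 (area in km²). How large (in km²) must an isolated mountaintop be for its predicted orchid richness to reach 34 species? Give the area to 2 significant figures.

23 km²

34 = 16.5 × A^0.23  ⇒  A^0.23 = 34/16.5 = 2.061
ln A = ln(2.061) / 0.23 = 0.7230 / 0.23 = 3.1435
A = e^3.1435 ≈ 23.18 km²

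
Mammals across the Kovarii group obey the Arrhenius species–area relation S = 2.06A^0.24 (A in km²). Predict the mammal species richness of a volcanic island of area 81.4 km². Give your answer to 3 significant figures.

S = 2.06 × 81.4^0.24
ln S = ln 2.06 + 0.24 × ln 81.4 = 0.7227 + 0.24 × 4.3994 = 1.7786
S = e^1.7786 ≈ 5.921

5.92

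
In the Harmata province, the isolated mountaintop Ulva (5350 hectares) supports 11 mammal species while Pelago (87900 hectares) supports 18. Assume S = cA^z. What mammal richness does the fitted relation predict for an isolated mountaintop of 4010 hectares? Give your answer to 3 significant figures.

z = ln(18/11) / ln(87900/5350) = 0.4925 / 2.7991 = 0.1759
c = 11 / 5350^0.1759 = 11 / 4.529 = 2.429
S₃ = 2.429 × 4010^0.1759 = 2.429 × 4.305 ≈ 10.46

10.5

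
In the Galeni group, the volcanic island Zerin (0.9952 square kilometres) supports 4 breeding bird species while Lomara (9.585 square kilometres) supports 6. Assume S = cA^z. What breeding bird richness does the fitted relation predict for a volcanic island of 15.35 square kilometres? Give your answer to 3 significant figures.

z = ln(6/4) / ln(9.585/0.9952) = 0.4055 / 2.2650 = 0.1790
c = 4 / 0.9952^0.1790 = 4 / 0.9991 = 4.003
S₃ = 4.003 × 15.35^0.1790 = 4.003 × 1.631 ≈ 6.528

6.53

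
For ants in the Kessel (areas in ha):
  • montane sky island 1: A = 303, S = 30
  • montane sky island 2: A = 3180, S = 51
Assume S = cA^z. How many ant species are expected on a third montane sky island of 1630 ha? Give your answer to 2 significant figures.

z = ln(51/30) / ln(3180/303) = 0.5306 / 2.3509 = 0.2257
c = 30 / 303^0.2257 = 30 / 3.632 = 8.261
S₃ = 8.261 × 1630^0.2257 = 8.261 × 5.309 ≈ 43.86

44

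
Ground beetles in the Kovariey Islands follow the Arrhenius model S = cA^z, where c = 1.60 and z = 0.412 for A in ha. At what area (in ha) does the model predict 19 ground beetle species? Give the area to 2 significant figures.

19 = 1.6 × A^0.412  ⇒  A^0.412 = 19/1.6 = 11.88
ln A = ln(11.88) / 0.412 = 2.4744 / 0.412 = 6.0059
A = e^6.0059 ≈ 405.8 ha

410 ha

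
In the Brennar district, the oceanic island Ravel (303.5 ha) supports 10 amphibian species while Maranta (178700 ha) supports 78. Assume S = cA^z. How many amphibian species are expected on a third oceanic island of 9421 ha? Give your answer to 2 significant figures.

z = ln(78/10) / ln(178700/303.5) = 2.0541 / 6.3781 = 0.3221
c = 10 / 303.5^0.3221 = 10 / 6.301 = 1.587
S₃ = 1.587 × 9421^0.3221 = 1.587 × 19.05 ≈ 30.23

30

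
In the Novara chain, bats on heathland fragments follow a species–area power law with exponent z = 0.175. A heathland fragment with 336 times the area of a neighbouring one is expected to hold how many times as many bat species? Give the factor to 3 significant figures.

2.77

S₂/S₁ = (A₂/A₁)^z = 336^0.175
ln(S₂/S₁) = 0.175 × ln 336 = 0.175 × 5.8171 = 1.0180
S₂/S₁ = e^1.0180 ≈ 2.768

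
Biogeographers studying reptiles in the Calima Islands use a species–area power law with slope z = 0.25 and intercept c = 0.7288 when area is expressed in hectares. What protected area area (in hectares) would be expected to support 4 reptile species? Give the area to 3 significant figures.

907 hectares

4 = 0.7288 × A^0.25  ⇒  A^0.25 = 4/0.7288 = 5.488
ln A = ln(5.488) / 0.25 = 1.7027 / 0.25 = 6.8106
A = e^6.8106 ≈ 907.4 hectares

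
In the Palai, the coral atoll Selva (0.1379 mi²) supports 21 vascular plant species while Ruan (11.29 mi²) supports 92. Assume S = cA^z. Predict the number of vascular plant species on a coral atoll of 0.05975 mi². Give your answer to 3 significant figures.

z = ln(92/21) / ln(11.29/0.1379) = 1.4773 / 4.4051 = 0.3354
c = 21 / 0.1379^0.3354 = 21 / 0.5146 = 40.81
S₃ = 40.81 × 0.05975^0.3354 = 40.81 × 0.3887 ≈ 15.86

15.9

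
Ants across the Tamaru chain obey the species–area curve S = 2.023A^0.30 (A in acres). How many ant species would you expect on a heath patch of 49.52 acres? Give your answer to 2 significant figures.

S = 2.023 × 49.52^0.3
ln S = ln 2.023 + 0.3 × ln 49.52 = 0.7046 + 0.3 × 3.9024 = 1.8753
S = e^1.8753 ≈ 6.523

6.5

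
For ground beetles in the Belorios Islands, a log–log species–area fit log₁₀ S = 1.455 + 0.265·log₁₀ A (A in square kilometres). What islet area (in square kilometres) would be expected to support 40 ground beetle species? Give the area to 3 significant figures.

40 = 28.51 × A^0.265  ⇒  A^0.265 = 40/28.51 = 1.403
ln A = ln(1.403) / 0.265 = 0.3386 / 0.265 = 1.2778
A = e^1.2778 ≈ 3.589 square kilometres

3.59 square kilometres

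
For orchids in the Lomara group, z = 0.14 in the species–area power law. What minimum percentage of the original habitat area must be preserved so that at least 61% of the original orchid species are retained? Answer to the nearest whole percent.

3%

Need (A_new/A_old)^0.14 = 0.61, so A_new/A_old = 0.61^(1/0.14) = 0.61^7.143
ln(A_new/A_old) = ln 0.61 / 0.14 = -0.4943 / 0.14 = -3.5307
A_new/A_old = e^-3.5307 ≈ 0.02928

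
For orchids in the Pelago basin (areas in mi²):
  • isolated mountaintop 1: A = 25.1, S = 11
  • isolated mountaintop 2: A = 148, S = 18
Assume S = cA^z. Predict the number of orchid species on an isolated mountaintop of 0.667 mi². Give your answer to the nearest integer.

4

z = ln(18/11) / ln(148/25.1) = 0.4925 / 1.7743 = 0.2776
c = 11 / 25.1^0.2776 = 11 / 2.446 = 4.497
S₃ = 4.497 × 0.667^0.2776 = 4.497 × 0.8937 ≈ 4.019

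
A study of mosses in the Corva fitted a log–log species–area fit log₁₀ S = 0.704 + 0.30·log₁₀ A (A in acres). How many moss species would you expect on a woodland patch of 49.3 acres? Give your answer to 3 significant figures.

16.3

S = 5.058 × 49.3^0.3
ln S = ln 5.058 + 0.3 × ln 49.3 = 1.6210 + 0.3 × 3.8979 = 2.7904
S = e^2.7904 ≈ 16.29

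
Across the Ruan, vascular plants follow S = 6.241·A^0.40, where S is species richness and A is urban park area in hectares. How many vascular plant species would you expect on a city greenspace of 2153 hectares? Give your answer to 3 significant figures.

134

S = 6.241 × 2153^0.4 = 6.241 × 21.54 ≈ 134.4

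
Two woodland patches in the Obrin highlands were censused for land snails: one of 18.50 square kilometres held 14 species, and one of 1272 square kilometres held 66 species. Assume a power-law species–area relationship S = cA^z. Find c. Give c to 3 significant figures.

z = ln(S₂/S₁) / ln(A₂/A₁) = ln(66/14) / ln(1272/18.5) = 1.5506 / 4.2306 = 0.3665
c = S₁ / A₁^z = 14 / 18.5^0.3665 = 14 / 2.914 = 4.805

4.80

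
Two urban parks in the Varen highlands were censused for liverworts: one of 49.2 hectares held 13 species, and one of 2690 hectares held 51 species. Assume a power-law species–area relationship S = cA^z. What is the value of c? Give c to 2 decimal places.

3.44

z = ln(S₂/S₁) / ln(A₂/A₁) = ln(51/13) / ln(2690/49.2) = 1.3669 / 4.0014 = 0.3416
c = S₁ / A₁^z = 13 / 49.2^0.3416 = 13 / 3.784 = 3.435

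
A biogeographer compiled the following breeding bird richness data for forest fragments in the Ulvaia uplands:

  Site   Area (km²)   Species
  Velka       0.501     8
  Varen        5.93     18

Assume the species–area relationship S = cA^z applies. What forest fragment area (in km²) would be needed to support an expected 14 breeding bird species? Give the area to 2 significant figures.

z = ln(18/8) / ln(5.93/0.501) = 0.8109 / 2.4712 = 0.3282
c = 8 / 0.501^0.3282 = 8 / 0.7971 = 10.04
A = (14/10.04)^(1/0.3282) ⇒ ln A = ln(1.395)/0.3282 = 1.0142
A = e^1.0142 ≈ 2.757 km²

2.8 km²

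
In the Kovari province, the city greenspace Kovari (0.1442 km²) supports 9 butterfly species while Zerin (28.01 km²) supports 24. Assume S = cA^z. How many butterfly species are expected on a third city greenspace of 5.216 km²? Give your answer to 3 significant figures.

17.6

z = ln(24/9) / ln(28.01/0.1442) = 0.9808 / 5.2691 = 0.1861
c = 9 / 0.1442^0.1861 = 9 / 0.6973 = 12.91
S₃ = 12.91 × 5.216^0.1861 = 12.91 × 1.36 ≈ 17.55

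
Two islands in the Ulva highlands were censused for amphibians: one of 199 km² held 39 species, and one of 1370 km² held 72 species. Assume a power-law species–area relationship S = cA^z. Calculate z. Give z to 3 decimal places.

0.318

Taking logs: ln S = ln c + z ln A, so z = (ln S₂ − ln S₁)/(ln A₂ − ln A₁).
z = ln(72/39) / ln(1370/199) = ln(1.846) / ln(6.884) = 0.6131 / 1.9293 = 0.3178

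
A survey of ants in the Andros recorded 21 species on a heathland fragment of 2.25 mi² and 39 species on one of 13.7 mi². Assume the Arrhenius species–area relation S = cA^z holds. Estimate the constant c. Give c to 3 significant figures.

z = ln(S₂/S₁) / ln(A₂/A₁) = ln(39/21) / ln(13.7/2.25) = 0.6190 / 1.8065 = 0.3427
c = S₁ / A₁^z = 21 / 2.25^0.3427 = 21 / 1.32 = 15.9

15.9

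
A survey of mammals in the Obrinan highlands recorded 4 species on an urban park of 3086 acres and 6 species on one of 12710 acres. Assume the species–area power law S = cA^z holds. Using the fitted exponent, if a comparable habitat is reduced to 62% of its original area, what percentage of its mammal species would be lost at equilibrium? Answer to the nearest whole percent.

z = ln(6/4) / ln(12710/3086) = 0.4055 / 1.4155 = 0.2864
S_new/S_old = (A_new/A_old)^z = 0.62^0.2864 = exp(0.2864 × -0.4780) = 0.872
Fraction lost = 1 − 0.872 = 0.128

13%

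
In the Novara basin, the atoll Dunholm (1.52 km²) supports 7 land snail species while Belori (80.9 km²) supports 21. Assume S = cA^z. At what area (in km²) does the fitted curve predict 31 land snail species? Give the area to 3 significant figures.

z = ln(21/7) / ln(80.9/1.52) = 1.0986 / 3.9745 = 0.2764
c = 7 / 1.52^0.2764 = 7 / 1.123 = 6.235
A = (31/6.235)^(1/0.2764) ⇒ ln A = ln(4.972)/0.2764 = 5.8022
A = e^5.8022 ≈ 331 km²

331 km²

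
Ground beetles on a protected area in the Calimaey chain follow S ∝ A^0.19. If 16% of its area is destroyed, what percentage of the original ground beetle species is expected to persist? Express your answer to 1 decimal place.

S_new/S_old = (A_new/A_old)^z = 0.84^0.19
= exp(0.19 × ln 0.84) = exp(0.19 × -0.1744) = exp(-0.0331) ≈ 0.9674

96.7%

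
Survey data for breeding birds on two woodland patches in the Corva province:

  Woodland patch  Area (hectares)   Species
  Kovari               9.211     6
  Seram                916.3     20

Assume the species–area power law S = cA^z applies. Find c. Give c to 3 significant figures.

3.36

z = ln(S₂/S₁) / ln(A₂/A₁) = ln(20/6) / ln(916.3/9.211) = 1.2040 / 4.5999 = 0.2617
c = S₁ / A₁^z = 6 / 9.211^0.2617 = 6 / 1.788 = 3.355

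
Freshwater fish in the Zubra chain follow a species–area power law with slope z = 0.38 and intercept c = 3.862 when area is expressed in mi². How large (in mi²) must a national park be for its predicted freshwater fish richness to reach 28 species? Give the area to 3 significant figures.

28 = 3.862 × A^0.38  ⇒  A^0.38 = 28/3.862 = 7.25
ln A = ln(7.25) / 0.38 = 1.9810 / 0.38 = 5.2132
A = e^5.2132 ≈ 183.7 mi²

184 mi²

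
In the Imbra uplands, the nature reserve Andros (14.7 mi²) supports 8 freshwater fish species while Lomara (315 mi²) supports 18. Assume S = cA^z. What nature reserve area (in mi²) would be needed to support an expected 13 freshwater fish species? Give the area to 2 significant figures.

92 mi²

z = ln(18/8) / ln(315/14.7) = 0.8109 / 3.0647 = 0.2646
c = 8 / 14.7^0.2646 = 8 / 2.036 = 3.928
A = (13/3.928)^(1/0.2646) ⇒ ln A = ln(3.309)/0.2646 = 4.5227
A = e^4.5227 ≈ 92.09 mi²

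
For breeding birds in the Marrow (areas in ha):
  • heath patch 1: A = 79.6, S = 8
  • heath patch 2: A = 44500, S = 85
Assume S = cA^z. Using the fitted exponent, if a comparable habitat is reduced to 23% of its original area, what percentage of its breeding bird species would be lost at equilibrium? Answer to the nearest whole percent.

z = ln(85/8) / ln(44500/79.6) = 2.3632 / 6.3262 = 0.3736
S_new/S_old = (A_new/A_old)^z = 0.23^0.3736 = exp(0.3736 × -1.4697) = 0.5775
Fraction lost = 1 − 0.5775 = 0.4225

42%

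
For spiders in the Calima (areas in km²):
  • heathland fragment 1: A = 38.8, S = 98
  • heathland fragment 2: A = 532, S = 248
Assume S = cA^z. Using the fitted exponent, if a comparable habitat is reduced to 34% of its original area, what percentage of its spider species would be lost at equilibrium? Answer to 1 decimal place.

31.8%

z = ln(248/98) / ln(532/38.8) = 0.9285 / 2.6182 = 0.3546
S_new/S_old = (A_new/A_old)^z = 0.34^0.3546 = exp(0.3546 × -1.0788) = 0.6821
Fraction lost = 1 − 0.6821 = 0.3179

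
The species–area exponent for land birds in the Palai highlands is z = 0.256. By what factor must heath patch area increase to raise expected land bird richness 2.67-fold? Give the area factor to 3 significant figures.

46.4

(A₂/A₁)^0.256 = 2.67, so A₂/A₁ = 2.67^(1/0.256) = 2.67^3.906
ln(A₂/A₁) = ln 2.67 / 0.256 = 0.9821 / 0.256 = 3.8362
A₂/A₁ = e^3.8362 ≈ 46.35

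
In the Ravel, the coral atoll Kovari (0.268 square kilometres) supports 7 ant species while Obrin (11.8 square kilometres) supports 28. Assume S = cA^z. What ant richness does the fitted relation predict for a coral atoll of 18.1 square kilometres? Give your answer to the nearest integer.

z = ln(28/7) / ln(11.8/0.268) = 1.3863 / 3.7849 = 0.3663
c = 7 / 0.268^0.3663 = 7 / 0.6174 = 11.34
S₃ = 11.34 × 18.1^0.3663 = 11.34 × 2.888 ≈ 32.75

33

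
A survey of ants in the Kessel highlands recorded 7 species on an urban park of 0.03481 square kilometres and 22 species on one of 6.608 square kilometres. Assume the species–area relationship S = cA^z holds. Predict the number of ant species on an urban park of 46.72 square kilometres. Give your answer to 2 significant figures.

z = ln(22/7) / ln(6.608/0.03481) = 1.1451 / 5.2461 = 0.2183
c = 7 / 0.03481^0.2183 = 7 / 0.4805 = 14.57
S₃ = 14.57 × 46.72^0.2183 = 14.57 × 2.314 ≈ 33.72

34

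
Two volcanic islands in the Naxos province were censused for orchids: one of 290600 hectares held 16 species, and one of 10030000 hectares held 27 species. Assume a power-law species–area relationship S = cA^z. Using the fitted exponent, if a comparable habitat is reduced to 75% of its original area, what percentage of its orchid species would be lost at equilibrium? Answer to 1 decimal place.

4.2%

z = ln(27/16) / ln(10030000/290600) = 0.5232 / 3.5414 = 0.1478
S_new/S_old = (A_new/A_old)^z = 0.75^0.1478 = exp(0.1478 × -0.2877) = 0.9584
Fraction lost = 1 − 0.9584 = 0.04161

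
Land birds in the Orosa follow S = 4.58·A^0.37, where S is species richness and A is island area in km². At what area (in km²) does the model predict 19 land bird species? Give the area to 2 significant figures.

47 km²

19 = 4.58 × A^0.37  ⇒  A^0.37 = 19/4.58 = 4.148
ln A = ln(4.148) / 0.37 = 1.4227 / 0.37 = 3.8452
A = e^3.8452 ≈ 46.77 km²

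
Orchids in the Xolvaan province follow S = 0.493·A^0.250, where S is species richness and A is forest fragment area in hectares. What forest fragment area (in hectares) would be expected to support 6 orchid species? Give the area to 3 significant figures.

21900 hectares

6 = 0.493 × A^0.25  ⇒  A^0.25 = 6/0.493 = 12.17
ln A = ln(12.17) / 0.25 = 2.4990 / 0.25 = 9.9960
A = e^9.9960 ≈ 21939 hectares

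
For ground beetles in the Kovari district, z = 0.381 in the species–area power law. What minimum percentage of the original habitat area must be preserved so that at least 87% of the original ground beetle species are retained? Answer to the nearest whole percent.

69%

Need (A_new/A_old)^0.381 = 0.87, so A_new/A_old = 0.87^(1/0.381) = 0.87^2.625
ln(A_new/A_old) = ln 0.87 / 0.381 = -0.1393 / 0.381 = -0.3655
A_new/A_old = e^-0.3655 ≈ 0.6938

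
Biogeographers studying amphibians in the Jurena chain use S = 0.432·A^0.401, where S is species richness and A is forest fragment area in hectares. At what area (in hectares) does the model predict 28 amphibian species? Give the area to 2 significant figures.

33000 hectares

28 = 0.432 × A^0.401  ⇒  A^0.401 = 28/0.432 = 64.81
ln A = ln(64.81) / 0.401 = 4.1715 / 0.401 = 10.4028
A = e^10.4028 ≈ 32953 hectares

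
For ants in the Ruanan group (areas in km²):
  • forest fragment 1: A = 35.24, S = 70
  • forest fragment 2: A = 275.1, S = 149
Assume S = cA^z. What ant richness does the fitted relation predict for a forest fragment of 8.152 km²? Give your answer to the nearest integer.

z = ln(149/70) / ln(275.1/35.24) = 0.7555 / 2.0550 = 0.3676
c = 70 / 35.24^0.3676 = 70 / 3.704 = 18.9
S₃ = 18.9 × 8.152^0.3676 = 18.9 × 2.163 ≈ 40.87

41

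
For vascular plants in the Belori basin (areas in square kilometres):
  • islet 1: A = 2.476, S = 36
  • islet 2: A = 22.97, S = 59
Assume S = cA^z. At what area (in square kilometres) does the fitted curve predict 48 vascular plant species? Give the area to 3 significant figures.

z = ln(59/36) / ln(22.97/2.476) = 0.4940 / 2.2275 = 0.2218
c = 36 / 2.476^0.2218 = 36 / 1.223 = 29.44
A = (48/29.44)^(1/0.2218) ⇒ ln A = ln(1.63)/0.2218 = 2.2038
A = e^2.2038 ≈ 9.059 square kilometres

9.06 square kilometres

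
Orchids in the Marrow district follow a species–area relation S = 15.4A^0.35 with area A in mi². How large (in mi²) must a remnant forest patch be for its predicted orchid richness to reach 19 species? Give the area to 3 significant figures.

19 = 15.4 × A^0.35  ⇒  A^0.35 = 19/15.4 = 1.234
ln A = ln(1.234) / 0.35 = 0.2101 / 0.35 = 0.6002
A = e^0.6002 ≈ 1.822 mi²

1.82 mi²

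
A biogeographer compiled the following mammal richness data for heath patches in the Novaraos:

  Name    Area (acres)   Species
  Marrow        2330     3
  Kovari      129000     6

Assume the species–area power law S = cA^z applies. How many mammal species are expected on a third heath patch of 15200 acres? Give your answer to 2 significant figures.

4.1

z = ln(6/3) / ln(129000/2330) = 0.6931 / 4.0139 = 0.1727
c = 3 / 2330^0.1727 = 3 / 3.815 = 0.7864
S₃ = 0.7864 × 15200^0.1727 = 0.7864 × 5.274 ≈ 4.147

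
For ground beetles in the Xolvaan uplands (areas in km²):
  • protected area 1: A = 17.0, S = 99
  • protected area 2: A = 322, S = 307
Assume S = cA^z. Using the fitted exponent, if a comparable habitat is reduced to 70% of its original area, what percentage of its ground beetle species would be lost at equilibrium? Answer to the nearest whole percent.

z = ln(307/99) / ln(322/17) = 1.1317 / 2.9413 = 0.3848
S_new/S_old = (A_new/A_old)^z = 0.7^0.3848 = exp(0.3848 × -0.3567) = 0.8718
Fraction lost = 1 − 0.8718 = 0.1282

13%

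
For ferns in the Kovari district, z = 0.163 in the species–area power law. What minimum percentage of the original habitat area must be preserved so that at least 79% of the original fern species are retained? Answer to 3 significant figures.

23.5%

Need (A_new/A_old)^0.163 = 0.79, so A_new/A_old = 0.79^(1/0.163) = 0.79^6.135
ln(A_new/A_old) = ln 0.79 / 0.163 = -0.2357 / 0.163 = -1.4461
A_new/A_old = e^-1.4461 ≈ 0.2355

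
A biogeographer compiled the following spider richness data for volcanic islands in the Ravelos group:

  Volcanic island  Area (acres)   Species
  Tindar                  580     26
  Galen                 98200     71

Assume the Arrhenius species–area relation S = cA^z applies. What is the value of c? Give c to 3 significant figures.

7.48

z = ln(S₂/S₁) / ln(A₂/A₁) = ln(71/26) / ln(98200/580) = 1.0046 / 5.1317 = 0.1958
c = S₁ / A₁^z = 26 / 580^0.1958 = 26 / 3.475 = 7.482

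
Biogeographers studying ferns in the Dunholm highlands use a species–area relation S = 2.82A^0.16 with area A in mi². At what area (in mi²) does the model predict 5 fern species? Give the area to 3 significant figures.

5 = 2.82 × A^0.16  ⇒  A^0.16 = 5/2.82 = 1.773
ln A = ln(1.773) / 0.16 = 0.5727 / 0.16 = 3.5794
A = e^3.5794 ≈ 35.85 mi²

35.9 mi²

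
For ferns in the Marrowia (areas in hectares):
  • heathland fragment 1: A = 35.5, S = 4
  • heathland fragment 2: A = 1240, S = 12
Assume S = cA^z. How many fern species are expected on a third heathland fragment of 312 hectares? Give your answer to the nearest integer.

8

z = ln(12/4) / ln(1240/35.5) = 1.0986 / 3.5533 = 0.3092
c = 4 / 35.5^0.3092 = 4 / 3.015 = 1.327
S₃ = 1.327 × 312^0.3092 = 1.327 × 5.904 ≈ 7.833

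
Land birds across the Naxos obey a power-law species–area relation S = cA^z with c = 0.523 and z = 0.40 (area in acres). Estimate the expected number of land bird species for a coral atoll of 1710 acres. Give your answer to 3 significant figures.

S = 0.523 × 1710^0.4 = 0.523 × 19.64 ≈ 10.27

10.3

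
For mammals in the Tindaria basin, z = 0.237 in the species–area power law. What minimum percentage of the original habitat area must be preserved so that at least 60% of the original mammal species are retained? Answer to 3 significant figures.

11.6%

Need (A_new/A_old)^0.237 = 0.6, so A_new/A_old = 0.6^(1/0.237) = 0.6^4.219
ln(A_new/A_old) = ln 0.6 / 0.237 = -0.5108 / 0.237 = -2.1554
A_new/A_old = e^-2.1554 ≈ 0.1159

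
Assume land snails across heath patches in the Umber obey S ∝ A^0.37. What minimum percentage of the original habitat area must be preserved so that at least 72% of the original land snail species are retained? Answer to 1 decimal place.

41.2%

Need (A_new/A_old)^0.37 = 0.72, so A_new/A_old = 0.72^(1/0.37) = 0.72^2.703
ln(A_new/A_old) = ln 0.72 / 0.37 = -0.3285 / 0.37 = -0.8878
A_new/A_old = e^-0.8878 ≈ 0.4115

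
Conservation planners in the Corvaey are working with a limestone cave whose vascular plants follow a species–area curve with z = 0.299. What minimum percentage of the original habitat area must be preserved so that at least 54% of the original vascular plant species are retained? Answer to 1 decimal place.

12.7%

Need (A_new/A_old)^0.299 = 0.54, so A_new/A_old = 0.54^(1/0.299) = 0.54^3.344
ln(A_new/A_old) = ln 0.54 / 0.299 = -0.6162 / 0.299 = -2.0608
A_new/A_old = e^-2.0608 ≈ 0.1273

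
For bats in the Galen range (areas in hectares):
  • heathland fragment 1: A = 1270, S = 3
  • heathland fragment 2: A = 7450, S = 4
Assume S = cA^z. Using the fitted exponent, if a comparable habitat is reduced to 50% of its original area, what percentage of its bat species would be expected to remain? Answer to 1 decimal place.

z = ln(4/3) / ln(7450/1270) = 0.2877 / 1.7692 = 0.1626
S_new/S_old = (A_new/A_old)^z = 0.5^0.1626 = exp(0.1626 × -0.6931) = 0.8934

89.3%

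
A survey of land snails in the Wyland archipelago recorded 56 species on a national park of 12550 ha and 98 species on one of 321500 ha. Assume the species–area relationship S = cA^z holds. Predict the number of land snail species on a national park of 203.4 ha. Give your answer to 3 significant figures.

27.5

z = ln(98/56) / ln(321500/12550) = 0.5596 / 3.2433 = 0.1725
c = 56 / 12550^0.1725 = 56 / 5.096 = 10.99
S₃ = 10.99 × 203.4^0.1725 = 10.99 × 2.502 ≈ 27.5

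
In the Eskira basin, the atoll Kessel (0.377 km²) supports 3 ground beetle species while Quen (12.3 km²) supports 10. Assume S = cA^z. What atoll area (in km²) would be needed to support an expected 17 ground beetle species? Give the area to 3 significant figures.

57.1 km²

z = ln(10/3) / ln(12.3/0.377) = 1.2040 / 3.4851 = 0.3455
c = 3 / 0.377^0.3455 = 3 / 0.7139 = 4.202
A = (17/4.202)^(1/0.3455) ⇒ ln A = ln(4.045)/0.3455 = 4.0456
A = e^4.0456 ≈ 57.15 km²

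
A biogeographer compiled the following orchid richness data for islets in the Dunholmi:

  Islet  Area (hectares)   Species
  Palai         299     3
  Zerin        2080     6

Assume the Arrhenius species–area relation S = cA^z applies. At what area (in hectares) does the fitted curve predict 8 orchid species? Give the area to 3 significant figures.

z = ln(6/3) / ln(2080/299) = 0.6931 / 1.9397 = 0.3574
c = 3 / 299^0.3574 = 3 / 7.668 = 0.3912
A = (8/0.3912)^(1/0.3574) ⇒ ln A = ln(20.45)/0.3574 = 8.4452
A = e^8.4452 ≈ 4653 hectares

4650 hectares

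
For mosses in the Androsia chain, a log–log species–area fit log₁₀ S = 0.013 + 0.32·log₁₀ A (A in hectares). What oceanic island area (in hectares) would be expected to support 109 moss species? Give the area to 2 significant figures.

109 = 1.03 × A^0.32  ⇒  A^0.32 = 109/1.03 = 105.8
ln A = ln(105.8) / 0.32 = 4.6614 / 0.32 = 14.5669
A = e^14.5669 ≈ 2119985 hectares

2100000 hectares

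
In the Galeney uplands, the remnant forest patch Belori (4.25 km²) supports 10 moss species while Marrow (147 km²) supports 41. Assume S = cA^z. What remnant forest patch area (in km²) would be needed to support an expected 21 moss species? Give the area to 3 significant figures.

z = ln(41/10) / ln(147/4.25) = 1.4110 / 3.5435 = 0.3982
c = 10 / 4.25^0.3982 = 10 / 1.779 = 5.621
A = (21/5.621)^(1/0.3982) ⇒ ln A = ln(3.736)/0.3982 = 3.3102
A = e^3.3102 ≈ 27.39 km²

27.4 km²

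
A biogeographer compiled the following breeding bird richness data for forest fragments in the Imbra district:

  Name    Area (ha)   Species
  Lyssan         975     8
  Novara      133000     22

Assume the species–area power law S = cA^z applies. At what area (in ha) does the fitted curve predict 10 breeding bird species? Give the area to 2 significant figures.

z = ln(22/8) / ln(133000/975) = 1.0116 / 4.9157 = 0.2058
c = 8 / 975^0.2058 = 8 / 4.122 = 1.941
A = (10/1.941)^(1/0.2058) ⇒ ln A = ln(5.153)/0.2058 = 7.9668
A = e^7.9668 ≈ 2883 ha

2900 ha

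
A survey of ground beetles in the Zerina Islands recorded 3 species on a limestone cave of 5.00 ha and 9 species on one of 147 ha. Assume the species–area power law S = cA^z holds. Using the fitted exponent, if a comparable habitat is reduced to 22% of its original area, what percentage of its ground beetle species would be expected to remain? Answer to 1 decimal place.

z = ln(9/3) / ln(147/5) = 1.0986 / 3.3810 = 0.3249
S_new/S_old = (A_new/A_old)^z = 0.22^0.3249 = exp(0.3249 × -1.5141) = 0.6114

61.1%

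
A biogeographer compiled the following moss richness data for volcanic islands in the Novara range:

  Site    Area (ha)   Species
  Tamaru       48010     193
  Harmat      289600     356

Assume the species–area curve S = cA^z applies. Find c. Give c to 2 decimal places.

z = ln(S₂/S₁) / ln(A₂/A₁) = ln(356/193) / ln(289600/48010) = 0.6122 / 1.7971 = 0.3407
c = S₁ / A₁^z = 193 / 48010^0.3407 = 193 / 39.34 = 4.906

4.91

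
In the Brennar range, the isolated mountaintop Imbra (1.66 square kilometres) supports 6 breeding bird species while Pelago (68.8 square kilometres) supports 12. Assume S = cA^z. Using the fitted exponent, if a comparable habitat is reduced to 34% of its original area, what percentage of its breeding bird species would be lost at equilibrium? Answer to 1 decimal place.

z = ln(12/6) / ln(68.8/1.66) = 0.6931 / 3.7244 = 0.1861
S_new/S_old = (A_new/A_old)^z = 0.34^0.1861 = exp(0.1861 × -1.0788) = 0.8181
Fraction lost = 1 − 0.8181 = 0.1819

18.2%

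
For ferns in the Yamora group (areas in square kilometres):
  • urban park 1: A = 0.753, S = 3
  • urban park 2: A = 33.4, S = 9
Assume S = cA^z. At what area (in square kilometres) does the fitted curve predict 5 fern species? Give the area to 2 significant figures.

4.4 square kilometres

z = ln(9/3) / ln(33.4/0.753) = 1.0986 / 3.7922 = 0.2897
c = 3 / 0.753^0.2897 = 3 / 0.9211 = 3.257
A = (5/3.257)^(1/0.2897) ⇒ ln A = ln(1.535)/0.2897 = 1.4796
A = e^1.4796 ≈ 4.391 square kilometres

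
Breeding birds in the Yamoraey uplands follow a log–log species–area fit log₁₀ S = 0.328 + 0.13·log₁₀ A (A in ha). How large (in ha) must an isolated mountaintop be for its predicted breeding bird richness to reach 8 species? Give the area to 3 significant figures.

26500 ha

8 = 2.128 × A^0.13  ⇒  A^0.13 = 8/2.128 = 3.759
ln A = ln(3.759) / 0.13 = 1.3242 / 0.13 = 10.1861
A = e^10.1861 ≈ 26532 ha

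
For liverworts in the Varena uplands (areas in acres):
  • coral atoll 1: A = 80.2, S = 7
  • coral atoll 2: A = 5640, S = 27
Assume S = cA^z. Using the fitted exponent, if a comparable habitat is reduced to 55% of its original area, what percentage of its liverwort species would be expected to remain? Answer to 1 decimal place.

z = ln(27/7) / ln(5640/80.2) = 1.3499 / 4.2531 = 0.3174
S_new/S_old = (A_new/A_old)^z = 0.55^0.3174 = exp(0.3174 × -0.5978) = 0.8272

82.7%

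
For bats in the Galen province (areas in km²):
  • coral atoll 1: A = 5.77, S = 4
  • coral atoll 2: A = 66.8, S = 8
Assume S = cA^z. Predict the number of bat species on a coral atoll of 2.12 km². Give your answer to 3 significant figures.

z = ln(8/4) / ln(66.8/5.77) = 0.6931 / 2.4490 = 0.2830
c = 4 / 5.77^0.2830 = 4 / 1.642 = 2.436
S₃ = 2.436 × 2.12^0.2830 = 2.436 × 1.237 ≈ 3.013

3.01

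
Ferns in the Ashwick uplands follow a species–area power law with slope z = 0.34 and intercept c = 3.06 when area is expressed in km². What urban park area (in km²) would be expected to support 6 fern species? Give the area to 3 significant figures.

6 = 3.06 × A^0.34  ⇒  A^0.34 = 6/3.06 = 1.961
ln A = ln(1.961) / 0.34 = 0.6733 / 0.34 = 1.9804
A = e^1.9804 ≈ 7.246 km²

7.25 km²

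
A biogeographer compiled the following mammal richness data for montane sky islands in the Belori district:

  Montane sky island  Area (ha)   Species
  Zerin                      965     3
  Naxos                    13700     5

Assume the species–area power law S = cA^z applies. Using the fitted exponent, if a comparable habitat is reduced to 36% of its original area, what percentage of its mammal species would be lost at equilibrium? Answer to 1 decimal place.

17.9%

z = ln(5/3) / ln(13700/965) = 0.5108 / 2.6530 = 0.1925
S_new/S_old = (A_new/A_old)^z = 0.36^0.1925 = exp(0.1925 × -1.0217) = 0.8214
Fraction lost = 1 − 0.8214 = 0.1786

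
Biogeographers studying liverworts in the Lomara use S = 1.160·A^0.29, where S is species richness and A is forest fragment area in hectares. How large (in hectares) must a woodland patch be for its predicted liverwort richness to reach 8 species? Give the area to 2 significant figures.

780 hectares

8 = 1.16 × A^0.29  ⇒  A^0.29 = 8/1.16 = 6.897
ln A = ln(6.897) / 0.29 = 1.9310 / 0.29 = 6.6587
A = e^6.6587 ≈ 779.5 hectares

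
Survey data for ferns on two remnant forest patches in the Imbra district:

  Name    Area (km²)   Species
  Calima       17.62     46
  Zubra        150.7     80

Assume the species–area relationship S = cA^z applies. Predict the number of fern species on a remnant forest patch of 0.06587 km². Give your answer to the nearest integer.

11

z = ln(80/46) / ln(150.7/17.62) = 0.5534 / 2.1463 = 0.2578
c = 46 / 17.62^0.2578 = 46 / 2.095 = 21.95
S₃ = 21.95 × 0.06587^0.2578 = 21.95 × 0.4959 ≈ 10.89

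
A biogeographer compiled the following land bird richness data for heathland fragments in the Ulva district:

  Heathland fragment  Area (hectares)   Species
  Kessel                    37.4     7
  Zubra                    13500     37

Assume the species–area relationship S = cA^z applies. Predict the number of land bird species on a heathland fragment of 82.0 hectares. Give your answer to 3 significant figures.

z = ln(37/7) / ln(13500/37.4) = 1.6650 / 5.8888 = 0.2827
c = 7 / 37.4^0.2827 = 7 / 2.784 = 2.514
S₃ = 2.514 × 82^0.2827 = 2.514 × 3.476 ≈ 8.74

8.74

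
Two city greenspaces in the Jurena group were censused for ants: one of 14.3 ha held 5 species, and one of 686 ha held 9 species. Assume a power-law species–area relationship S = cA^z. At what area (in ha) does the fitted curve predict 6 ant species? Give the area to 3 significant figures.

z = ln(9/5) / ln(686/14.3) = 0.5878 / 3.8706 = 0.1519
c = 5 / 14.3^0.1519 = 5 / 1.498 = 3.338
A = (6/3.338)^(1/0.1519) ⇒ ln A = ln(1.797)/0.1519 = 3.8609
A = e^3.8609 ≈ 47.51 ha

47.5 ha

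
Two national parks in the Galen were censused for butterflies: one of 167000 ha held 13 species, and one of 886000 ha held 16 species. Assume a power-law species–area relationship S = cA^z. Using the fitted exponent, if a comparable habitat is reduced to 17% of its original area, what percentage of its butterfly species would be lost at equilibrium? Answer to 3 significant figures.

z = ln(16/13) / ln(886000/167000) = 0.2076 / 1.6687 = 0.1244
S_new/S_old = (A_new/A_old)^z = 0.17^0.1244 = exp(0.1244 × -1.7720) = 0.8021
Fraction lost = 1 − 0.8021 = 0.1979

19.8%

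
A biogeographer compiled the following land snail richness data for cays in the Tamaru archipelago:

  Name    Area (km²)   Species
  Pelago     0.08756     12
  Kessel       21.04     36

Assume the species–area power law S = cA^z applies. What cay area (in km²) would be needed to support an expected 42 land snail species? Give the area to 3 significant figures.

45.4 km²

z = ln(36/12) / ln(21.04/0.08756) = 1.0986 / 5.4819 = 0.2004
c = 12 / 0.08756^0.2004 = 12 / 0.6138 = 19.55
A = (42/19.55)^(1/0.2004) ⇒ ln A = ln(2.148)/0.2004 = 3.8156
A = e^3.8156 ≈ 45.4 km²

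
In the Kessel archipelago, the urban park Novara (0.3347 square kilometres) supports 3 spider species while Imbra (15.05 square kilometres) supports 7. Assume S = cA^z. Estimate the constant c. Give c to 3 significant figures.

z = ln(S₂/S₁) / ln(A₂/A₁) = ln(7/3) / ln(15.05/0.3347) = 0.8473 / 3.8059 = 0.2226
c = S₁ / A₁^z = 3 / 0.3347^0.2226 = 3 / 0.7837 = 3.828

3.83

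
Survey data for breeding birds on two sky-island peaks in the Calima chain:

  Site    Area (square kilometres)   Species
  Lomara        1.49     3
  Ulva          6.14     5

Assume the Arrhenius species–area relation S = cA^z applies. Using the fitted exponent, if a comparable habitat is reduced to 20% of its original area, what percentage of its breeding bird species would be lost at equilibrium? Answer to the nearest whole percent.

44%

z = ln(5/3) / ln(6.14/1.49) = 0.5108 / 1.4160 = 0.3607
S_new/S_old = (A_new/A_old)^z = 0.2^0.3607 = exp(0.3607 × -1.6094) = 0.5596
Fraction lost = 1 − 0.5596 = 0.4404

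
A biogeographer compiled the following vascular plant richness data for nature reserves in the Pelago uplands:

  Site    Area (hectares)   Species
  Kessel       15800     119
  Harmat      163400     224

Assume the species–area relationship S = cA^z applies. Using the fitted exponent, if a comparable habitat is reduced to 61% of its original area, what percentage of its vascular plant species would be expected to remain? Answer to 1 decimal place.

z = ln(224/119) / ln(163400/15800) = 0.6325 / 2.3362 = 0.2707
S_new/S_old = (A_new/A_old)^z = 0.61^0.2707 = exp(0.2707 × -0.4943) = 0.8747

87.5%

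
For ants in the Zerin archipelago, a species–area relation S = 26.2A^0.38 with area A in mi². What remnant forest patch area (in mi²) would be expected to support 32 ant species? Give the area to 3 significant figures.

32 = 26.2 × A^0.38  ⇒  A^0.38 = 32/26.2 = 1.221
ln A = ln(1.221) / 0.38 = 0.2000 / 0.38 = 0.5263
A = e^0.5263 ≈ 1.693 mi²

1.69 mi²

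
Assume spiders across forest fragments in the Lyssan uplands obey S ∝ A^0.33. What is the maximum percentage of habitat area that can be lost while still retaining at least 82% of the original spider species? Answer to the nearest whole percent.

45%

Need (A_new/A_old)^0.33 = 0.82, so A_new/A_old = 0.82^(1/0.33) = 0.82^3.03
ln(A_new/A_old) = ln 0.82 / 0.33 = -0.1985 / 0.33 = -0.6014
A_new/A_old = e^-0.6014 ≈ 0.5481
Fraction that can be lost = 1 − 0.5481 = 0.4519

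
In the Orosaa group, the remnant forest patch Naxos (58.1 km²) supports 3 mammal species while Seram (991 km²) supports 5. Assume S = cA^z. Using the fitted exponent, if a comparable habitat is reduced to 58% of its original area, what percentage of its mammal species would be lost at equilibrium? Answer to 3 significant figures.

z = ln(5/3) / ln(991/58.1) = 0.5108 / 2.8365 = 0.1801
S_new/S_old = (A_new/A_old)^z = 0.58^0.1801 = exp(0.1801 × -0.5447) = 0.9066
Fraction lost = 1 − 0.9066 = 0.09344

9.34%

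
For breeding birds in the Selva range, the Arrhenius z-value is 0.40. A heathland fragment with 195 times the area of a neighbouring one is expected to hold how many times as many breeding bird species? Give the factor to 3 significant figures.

8.24

S₂/S₁ = (A₂/A₁)^z = 195^0.4
ln(S₂/S₁) = 0.4 × ln 195 = 0.4 × 5.2730 = 2.1092
S₂/S₁ = e^2.1092 ≈ 8.242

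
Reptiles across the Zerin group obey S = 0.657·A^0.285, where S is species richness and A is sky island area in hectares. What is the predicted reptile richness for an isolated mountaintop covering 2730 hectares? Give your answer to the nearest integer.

S = 0.657 × 2730^0.285 = 0.657 × 9.535 ≈ 6.264

6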